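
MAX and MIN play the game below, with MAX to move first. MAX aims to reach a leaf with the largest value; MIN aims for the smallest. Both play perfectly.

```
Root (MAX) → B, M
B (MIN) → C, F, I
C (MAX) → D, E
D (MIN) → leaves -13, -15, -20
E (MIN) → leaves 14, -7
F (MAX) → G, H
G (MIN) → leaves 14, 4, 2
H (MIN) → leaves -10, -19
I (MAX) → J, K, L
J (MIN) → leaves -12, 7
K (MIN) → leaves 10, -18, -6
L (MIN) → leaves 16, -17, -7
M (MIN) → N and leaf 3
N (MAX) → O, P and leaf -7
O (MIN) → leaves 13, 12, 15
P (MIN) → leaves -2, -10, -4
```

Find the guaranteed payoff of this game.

3

D (MIN): min(-13, -15, -20) = -20
E (MIN): min(14, -7) = -7
C (MAX): max(-20, -7) = -7
G (MIN): min(14, 4, 2) = 2
H (MIN): min(-10, -19) = -19
F (MAX): max(2, -19) = 2
J (MIN): min(-12, 7) = -12
K (MIN): min(10, -18, -6) = -18
L (MIN): min(16, -17, -7) = -17
I (MAX): max(-12, -18, -17) = -12
B (MIN): min(-7, 2, -12) = -12
O (MIN): min(13, 12, 15) = 12
P (MIN): min(-2, -10, -4) = -10
N (MAX): max(12, -10, -7) = 12
M (MIN): min(12, 3) = 3
Root (MAX): max(-12, 3) = 3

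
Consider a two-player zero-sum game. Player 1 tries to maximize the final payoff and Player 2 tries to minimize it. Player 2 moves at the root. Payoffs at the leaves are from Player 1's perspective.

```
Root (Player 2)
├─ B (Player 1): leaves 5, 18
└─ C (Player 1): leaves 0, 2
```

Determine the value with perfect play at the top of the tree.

B (Player 1): max(5, 18) = 18
C (Player 1): max(0, 2) = 2
Root (Player 2): min(18, 2) = 2

2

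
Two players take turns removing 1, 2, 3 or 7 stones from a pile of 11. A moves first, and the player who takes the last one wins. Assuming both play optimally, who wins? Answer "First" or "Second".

W/L table (W = player to move can force a win):
i:   0  1  2  3  4  5  6  7  8  9 10 11
     L  W  W  W  L  W  W  W  L  W  W  W
Position 11 is W, so the first player wins.

First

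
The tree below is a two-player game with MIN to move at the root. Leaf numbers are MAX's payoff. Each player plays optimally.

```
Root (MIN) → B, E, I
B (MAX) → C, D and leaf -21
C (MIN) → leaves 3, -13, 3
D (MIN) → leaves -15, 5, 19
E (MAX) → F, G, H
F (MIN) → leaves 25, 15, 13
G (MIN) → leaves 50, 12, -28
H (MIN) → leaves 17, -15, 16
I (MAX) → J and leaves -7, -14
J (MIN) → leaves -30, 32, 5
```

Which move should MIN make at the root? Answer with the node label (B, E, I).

C (MIN): min(3, -13, 3) = -13
D (MIN): min(-15, 5, 19) = -15
B (MAX): max(-13, -15, -21) = -13
F (MIN): min(25, 15, 13) = 13
G (MIN): min(50, 12, -28) = -28
H (MIN): min(17, -15, 16) = -15
E (MAX): max(13, -28, -15) = 13
J (MIN): min(-30, 32, 5) = -30
I (MAX): max(-30, -7, -14) = -7
Root (MIN): min(-13, 13, -7) = -13
MIN picks the child with the lowest value: B (value -13).

B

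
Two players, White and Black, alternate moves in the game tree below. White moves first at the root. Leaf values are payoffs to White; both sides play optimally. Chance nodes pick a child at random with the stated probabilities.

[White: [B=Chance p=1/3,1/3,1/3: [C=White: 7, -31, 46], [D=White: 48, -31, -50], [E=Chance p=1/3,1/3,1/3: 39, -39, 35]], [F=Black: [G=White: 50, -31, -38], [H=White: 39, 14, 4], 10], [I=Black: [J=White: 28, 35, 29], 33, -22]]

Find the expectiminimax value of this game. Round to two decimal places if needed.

C (White): max(7, -31, 46) = 46
D (White): max(48, -31, -50) = 48
E (Chance): 1/3·39 + 1/3·-39 + 1/3·35 = 11.67
B (Chance): 1/3·46 + 1/3·48 + 1/3·11.67 = 35.22
G (White): max(50, -31, -38) = 50
H (White): max(39, 14, 4) = 39
F (Black): min(50, 39, 10) = 10
J (White): max(28, 35, 29) = 35
I (Black): min(35, 33, -22) = -22
Root (White): max(35.22, 10, -22) = 35.22

35.22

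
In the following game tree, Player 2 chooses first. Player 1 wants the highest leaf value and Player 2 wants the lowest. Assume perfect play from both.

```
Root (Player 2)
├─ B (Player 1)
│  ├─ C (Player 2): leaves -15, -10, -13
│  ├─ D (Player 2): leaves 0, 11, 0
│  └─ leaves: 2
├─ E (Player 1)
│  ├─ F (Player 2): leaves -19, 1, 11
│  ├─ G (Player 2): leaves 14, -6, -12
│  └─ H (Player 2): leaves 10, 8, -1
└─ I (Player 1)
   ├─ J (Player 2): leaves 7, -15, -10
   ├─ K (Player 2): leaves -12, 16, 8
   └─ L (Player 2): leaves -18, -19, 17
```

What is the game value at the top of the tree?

C (Player 2): min(-15, -10, -13) = -15
D (Player 2): min(0, 11, 0) = 0
B (Player 1): max(-15, 0, 2) = 2
F (Player 2): min(-19, 1, 11) = -19
G (Player 2): min(14, -6, -12) = -12
H (Player 2): min(10, 8, -1) = -1
E (Player 1): max(-19, -12, -1) = -1
J (Player 2): min(7, -15, -10) = -15
K (Player 2): min(-12, 16, 8) = -12
L (Player 2): min(-18, -19, 17) = -19
I (Player 1): max(-15, -12, -19) = -12
Root (Player 2): min(2, -1, -12) = -12

-12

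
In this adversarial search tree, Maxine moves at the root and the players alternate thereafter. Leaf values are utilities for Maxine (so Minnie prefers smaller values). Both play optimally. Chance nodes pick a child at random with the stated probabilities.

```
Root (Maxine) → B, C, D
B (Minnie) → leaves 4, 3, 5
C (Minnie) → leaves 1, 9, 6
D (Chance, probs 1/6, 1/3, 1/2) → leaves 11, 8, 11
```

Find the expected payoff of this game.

10

B (Minnie): min(4, 3, 5) = 3
C (Minnie): min(1, 9, 6) = 1
D (Chance): 1/6·11 + 1/3·8 + 1/2·11 = 10
Root (Maxine): max(3, 1, 10) = 10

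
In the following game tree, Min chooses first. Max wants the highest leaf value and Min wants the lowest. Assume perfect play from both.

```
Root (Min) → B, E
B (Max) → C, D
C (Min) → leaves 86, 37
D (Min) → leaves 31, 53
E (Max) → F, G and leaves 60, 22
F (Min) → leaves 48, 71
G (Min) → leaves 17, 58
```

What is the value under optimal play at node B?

37

C: min(86, 37) = 37
D: min(31, 53) = 31
B: max(37, 31) = 37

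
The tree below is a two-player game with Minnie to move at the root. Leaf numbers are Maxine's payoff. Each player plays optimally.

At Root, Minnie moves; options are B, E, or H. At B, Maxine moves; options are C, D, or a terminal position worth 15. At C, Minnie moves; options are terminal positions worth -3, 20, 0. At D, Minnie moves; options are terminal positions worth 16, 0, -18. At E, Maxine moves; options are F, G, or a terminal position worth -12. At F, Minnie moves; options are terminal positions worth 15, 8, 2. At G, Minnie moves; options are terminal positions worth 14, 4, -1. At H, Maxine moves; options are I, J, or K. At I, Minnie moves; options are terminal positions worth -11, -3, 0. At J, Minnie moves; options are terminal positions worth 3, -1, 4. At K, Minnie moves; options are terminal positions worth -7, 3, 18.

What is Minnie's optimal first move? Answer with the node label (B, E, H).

H

C (Minnie): min(-3, 20, 0) = -3
D (Minnie): min(16, 0, -18) = -18
B (Maxine): max(-3, -18, 15) = 15
F (Minnie): min(15, 8, 2) = 2
G (Minnie): min(14, 4, -1) = -1
E (Maxine): max(2, -1, -12) = 2
I (Minnie): min(-11, -3, 0) = -11
J (Minnie): min(3, -1, 4) = -1
K (Minnie): min(-7, 3, 18) = -7
H (Maxine): max(-11, -1, -7) = -1
Root (Minnie): min(15, 2, -1) = -1
Minnie picks the child with the lowest value: H (value -1).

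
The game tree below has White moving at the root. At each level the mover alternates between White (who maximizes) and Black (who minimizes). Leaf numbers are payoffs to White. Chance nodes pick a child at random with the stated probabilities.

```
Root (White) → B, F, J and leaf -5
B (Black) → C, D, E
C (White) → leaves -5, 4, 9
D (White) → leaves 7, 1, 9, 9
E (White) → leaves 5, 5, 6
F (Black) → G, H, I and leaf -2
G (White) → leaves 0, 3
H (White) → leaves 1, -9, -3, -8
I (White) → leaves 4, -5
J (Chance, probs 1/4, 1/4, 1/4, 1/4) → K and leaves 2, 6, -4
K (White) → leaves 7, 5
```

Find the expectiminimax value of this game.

C (White): max(-5, 4, 9) = 9
D (White): max(7, 1, 9, 9) = 9
E (White): max(5, 5, 6) = 6
B (Black): min(9, 9, 6) = 6
G (White): max(0, 3) = 3
H (White): max(1, -9, -3, -8) = 1
I (White): max(4, -5) = 4
F (Black): min(3, 1, 4, -2) = -2
K (White): max(7, 5) = 7
J (Chance): 1/4·7 + 1/4·2 + 1/4·6 + 1/4·-4 = 2.75
Root (White): max(6, -2, 2.75, -5) = 6

6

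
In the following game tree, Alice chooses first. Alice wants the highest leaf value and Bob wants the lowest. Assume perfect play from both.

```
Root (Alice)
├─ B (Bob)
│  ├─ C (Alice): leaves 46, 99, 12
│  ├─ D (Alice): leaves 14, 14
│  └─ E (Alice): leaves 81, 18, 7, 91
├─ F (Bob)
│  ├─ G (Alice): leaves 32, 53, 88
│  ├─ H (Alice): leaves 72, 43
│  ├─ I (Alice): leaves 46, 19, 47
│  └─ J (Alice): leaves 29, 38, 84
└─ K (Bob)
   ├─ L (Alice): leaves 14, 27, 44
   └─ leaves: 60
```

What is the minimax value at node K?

L: max(14, 27, 44) = 44
K: min(44, 60) = 44

44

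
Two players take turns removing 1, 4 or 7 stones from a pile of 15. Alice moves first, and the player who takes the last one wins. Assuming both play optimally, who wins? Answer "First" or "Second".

First

Positions where the player to move wins (W) vs loses (L):
i:   0  1  2  3  4  5  6  7  8  9 10 11 12 13 14 15
     L  W  L  W  W  L  W  W  L  W  L  W  W  L  W  W
Position 15 is W, so the first player wins.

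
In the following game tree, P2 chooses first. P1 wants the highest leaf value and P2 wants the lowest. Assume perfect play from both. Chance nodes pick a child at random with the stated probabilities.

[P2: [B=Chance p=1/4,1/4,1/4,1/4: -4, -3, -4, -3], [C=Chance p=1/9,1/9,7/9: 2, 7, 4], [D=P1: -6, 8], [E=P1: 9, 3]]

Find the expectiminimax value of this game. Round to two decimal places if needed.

B (Chance): 1/4·-4 + 1/4·-3 + 1/4·-4 + 1/4·-3 = -3.5
C (Chance): 1/9·2 + 1/9·7 + 7/9·4 = 4.11
D (P1): max(-6, 8) = 8
E (P1): max(9, 3) = 9
Root (P2): min(-3.5, 4.11, 8, 9) = -3.5

-3.5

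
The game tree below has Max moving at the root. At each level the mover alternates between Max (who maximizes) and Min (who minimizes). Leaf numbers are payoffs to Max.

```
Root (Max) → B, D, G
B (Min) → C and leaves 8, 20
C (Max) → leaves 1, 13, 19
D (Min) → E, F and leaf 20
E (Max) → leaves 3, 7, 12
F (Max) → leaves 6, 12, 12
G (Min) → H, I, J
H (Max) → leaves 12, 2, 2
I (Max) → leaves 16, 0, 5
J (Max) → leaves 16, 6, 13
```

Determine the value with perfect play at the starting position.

C (Max): max(1, 13, 19) = 19
B (Min): min(19, 8, 20) = 8
E (Max): max(3, 7, 12) = 12
F (Max): max(6, 12, 12) = 12
D (Min): min(12, 12, 20) = 12
H (Max): max(12, 2, 2) = 12
I (Max): max(16, 0, 5) = 16
J (Max): max(16, 6, 13) = 16
G (Min): min(12, 16, 16) = 12
Root (Max): max(8, 12, 12) = 12

12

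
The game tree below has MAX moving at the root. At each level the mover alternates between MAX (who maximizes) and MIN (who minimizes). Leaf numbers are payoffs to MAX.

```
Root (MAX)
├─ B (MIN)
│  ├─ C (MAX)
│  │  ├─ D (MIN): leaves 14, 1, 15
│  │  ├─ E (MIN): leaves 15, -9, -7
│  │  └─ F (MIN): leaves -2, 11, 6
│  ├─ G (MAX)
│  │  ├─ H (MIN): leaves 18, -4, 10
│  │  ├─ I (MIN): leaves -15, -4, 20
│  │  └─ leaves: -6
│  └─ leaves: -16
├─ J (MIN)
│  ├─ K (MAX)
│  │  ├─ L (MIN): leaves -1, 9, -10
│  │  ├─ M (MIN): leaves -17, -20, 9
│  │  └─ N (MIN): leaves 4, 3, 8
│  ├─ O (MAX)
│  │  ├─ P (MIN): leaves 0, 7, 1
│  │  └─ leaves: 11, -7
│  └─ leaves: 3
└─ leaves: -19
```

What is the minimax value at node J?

3

L: min(-1, 9, -10) = -10
M: min(-17, -20, 9) = -20
N: min(4, 3, 8) = 3
K: max(-10, -20, 3) = 3
P: min(0, 7, 1) = 0
O: max(0, 11, -7) = 11
J: min(3, 11, 3) = 3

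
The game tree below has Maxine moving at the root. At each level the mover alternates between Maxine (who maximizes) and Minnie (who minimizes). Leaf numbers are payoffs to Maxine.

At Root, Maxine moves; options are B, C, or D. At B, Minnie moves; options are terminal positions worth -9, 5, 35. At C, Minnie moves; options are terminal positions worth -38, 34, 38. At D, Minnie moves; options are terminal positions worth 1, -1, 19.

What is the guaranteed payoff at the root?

-1

B (Minnie): min(-9, 5, 35) = -9
C (Minnie): min(-38, 34, 38) = -38
D (Minnie): min(1, -1, 19) = -1
Root (Maxine): max(-9, -38, -1) = -1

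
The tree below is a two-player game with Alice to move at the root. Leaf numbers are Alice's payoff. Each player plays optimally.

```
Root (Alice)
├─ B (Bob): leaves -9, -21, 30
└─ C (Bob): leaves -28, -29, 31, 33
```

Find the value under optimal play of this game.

B (Bob): min(-9, -21, 30) = -21
C (Bob): min(-28, -29, 31, 33) = -29
Root (Alice): max(-21, -29) = -21

-21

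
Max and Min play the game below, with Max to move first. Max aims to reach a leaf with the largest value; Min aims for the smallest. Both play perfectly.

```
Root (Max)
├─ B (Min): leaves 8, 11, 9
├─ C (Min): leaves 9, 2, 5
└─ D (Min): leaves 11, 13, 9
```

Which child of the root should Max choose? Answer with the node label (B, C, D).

B (Min): min(8, 11, 9) = 8
C (Min): min(9, 2, 5) = 2
D (Min): min(11, 13, 9) = 9
Root (Max): max(8, 2, 9) = 9
Max picks the child with the highest value: D (value 9).

D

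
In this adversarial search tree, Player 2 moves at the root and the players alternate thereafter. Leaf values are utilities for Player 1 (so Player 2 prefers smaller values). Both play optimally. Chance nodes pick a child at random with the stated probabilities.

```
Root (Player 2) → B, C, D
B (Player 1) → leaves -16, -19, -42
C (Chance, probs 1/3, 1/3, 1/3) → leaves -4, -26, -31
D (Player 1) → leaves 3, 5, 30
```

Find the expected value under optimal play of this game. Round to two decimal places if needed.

-20.33

B (Player 1): max(-16, -19, -42) = -16
C (Chance): 1/3·-4 + 1/3·-26 + 1/3·-31 = -20.33
D (Player 1): max(3, 5, 30) = 30
Root (Player 2): min(-16, -20.33, 30) = -20.33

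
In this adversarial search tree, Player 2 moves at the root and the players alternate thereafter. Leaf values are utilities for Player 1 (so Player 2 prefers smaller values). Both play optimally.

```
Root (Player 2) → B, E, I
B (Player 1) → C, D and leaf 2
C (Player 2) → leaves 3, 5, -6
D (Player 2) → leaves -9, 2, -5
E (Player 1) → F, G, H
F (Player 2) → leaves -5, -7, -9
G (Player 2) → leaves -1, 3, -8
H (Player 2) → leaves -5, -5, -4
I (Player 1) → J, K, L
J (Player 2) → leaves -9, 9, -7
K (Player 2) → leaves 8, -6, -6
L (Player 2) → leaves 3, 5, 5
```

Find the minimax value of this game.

-5

C (Player 2): min(3, 5, -6) = -6
D (Player 2): min(-9, 2, -5) = -9
B (Player 1): max(-6, -9, 2) = 2
F (Player 2): min(-5, -7, -9) = -9
G (Player 2): min(-1, 3, -8) = -8
H (Player 2): min(-5, -5, -4) = -5
E (Player 1): max(-9, -8, -5) = -5
J (Player 2): min(-9, 9, -7) = -9
K (Player 2): min(8, -6, -6) = -6
L (Player 2): min(3, 5, 5) = 3
I (Player 1): max(-9, -6, 3) = 3
Root (Player 2): min(2, -5, 3) = -5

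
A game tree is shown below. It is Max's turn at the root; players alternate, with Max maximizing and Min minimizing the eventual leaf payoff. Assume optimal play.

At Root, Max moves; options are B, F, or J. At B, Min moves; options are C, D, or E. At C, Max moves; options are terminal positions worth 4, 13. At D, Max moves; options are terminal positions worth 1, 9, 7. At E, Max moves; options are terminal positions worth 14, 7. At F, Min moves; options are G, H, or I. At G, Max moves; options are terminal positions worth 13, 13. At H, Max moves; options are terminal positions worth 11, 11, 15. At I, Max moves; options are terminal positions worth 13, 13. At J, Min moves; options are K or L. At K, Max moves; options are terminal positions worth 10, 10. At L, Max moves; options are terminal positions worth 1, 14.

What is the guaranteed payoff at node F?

G: max(13, 13) = 13
H: max(11, 11, 15) = 15
I: max(13, 13) = 13
F: min(13, 15, 13) = 13

13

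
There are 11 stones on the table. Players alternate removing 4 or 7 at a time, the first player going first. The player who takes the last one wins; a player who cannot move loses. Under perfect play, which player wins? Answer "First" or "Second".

Second

Mark each pile size as W (mover wins) or L (mover loses):
i:   0  1  2  3  4  5  6  7  8  9 10 11
     L  L  L  L  W  W  W  W  W  W  W  L
Position 11 is L, so the second player wins.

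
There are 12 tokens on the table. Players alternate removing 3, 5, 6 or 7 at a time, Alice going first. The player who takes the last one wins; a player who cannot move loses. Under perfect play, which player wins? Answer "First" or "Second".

Mark each pile size as W (mover wins) or L (mover loses):
i:   0  1  2  3  4  5  6  7  8  9 10 11 12
     L  L  L  W  W  W  W  W  W  W  L  L  L
Position 12 is L, so the second player wins.

Second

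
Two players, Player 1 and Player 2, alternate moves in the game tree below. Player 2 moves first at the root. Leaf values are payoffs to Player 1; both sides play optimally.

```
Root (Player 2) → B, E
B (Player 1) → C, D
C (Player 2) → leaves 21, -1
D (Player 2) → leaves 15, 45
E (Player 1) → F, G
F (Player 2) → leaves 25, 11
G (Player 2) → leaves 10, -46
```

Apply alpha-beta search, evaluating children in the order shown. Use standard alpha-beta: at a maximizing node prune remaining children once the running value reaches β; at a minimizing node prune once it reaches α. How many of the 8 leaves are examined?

7

C [α=-∞,β=+∞]: v=-1
D [α=-1,β=+∞]: v=15
B [α=-∞,β=+∞]: v=15
F [α=-∞,β=15]: v=11
G [α=11,β=15]: v=10 after child 1 ≤ α → α-cutoff, skip 1
E [α=-∞,β=15]: v=11
Root [α=-∞,β=+∞]: v=11
Leaves evaluated: 7 of 8.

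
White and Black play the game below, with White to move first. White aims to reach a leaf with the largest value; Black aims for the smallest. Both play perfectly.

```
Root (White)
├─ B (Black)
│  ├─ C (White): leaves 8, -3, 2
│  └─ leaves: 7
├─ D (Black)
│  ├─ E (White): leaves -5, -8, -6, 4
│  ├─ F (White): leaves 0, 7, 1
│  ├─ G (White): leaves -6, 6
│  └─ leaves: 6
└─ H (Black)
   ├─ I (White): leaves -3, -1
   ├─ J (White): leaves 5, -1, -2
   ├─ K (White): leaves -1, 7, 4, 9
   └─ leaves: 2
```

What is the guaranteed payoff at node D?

E: max(-5, -8, -6, 4) = 4
F: max(0, 7, 1) = 7
G: max(-6, 6) = 6
D: min(4, 7, 6, 6) = 4

4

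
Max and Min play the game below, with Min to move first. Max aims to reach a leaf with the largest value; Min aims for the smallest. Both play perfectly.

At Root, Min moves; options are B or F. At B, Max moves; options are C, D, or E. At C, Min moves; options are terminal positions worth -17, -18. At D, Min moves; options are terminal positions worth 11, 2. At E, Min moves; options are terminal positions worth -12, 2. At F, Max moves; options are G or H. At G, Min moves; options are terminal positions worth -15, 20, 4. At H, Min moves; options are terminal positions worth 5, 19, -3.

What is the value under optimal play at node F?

-3

G: min(-15, 20, 4) = -15
H: min(5, 19, -3) = -3
F: max(-15, -3) = -3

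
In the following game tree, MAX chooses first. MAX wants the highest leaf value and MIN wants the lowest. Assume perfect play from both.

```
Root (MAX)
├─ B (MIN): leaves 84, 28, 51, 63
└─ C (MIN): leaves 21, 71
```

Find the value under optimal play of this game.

28

B (MIN): min(84, 28, 51, 63) = 28
C (MIN): min(21, 71) = 21
Root (MAX): max(28, 21) = 28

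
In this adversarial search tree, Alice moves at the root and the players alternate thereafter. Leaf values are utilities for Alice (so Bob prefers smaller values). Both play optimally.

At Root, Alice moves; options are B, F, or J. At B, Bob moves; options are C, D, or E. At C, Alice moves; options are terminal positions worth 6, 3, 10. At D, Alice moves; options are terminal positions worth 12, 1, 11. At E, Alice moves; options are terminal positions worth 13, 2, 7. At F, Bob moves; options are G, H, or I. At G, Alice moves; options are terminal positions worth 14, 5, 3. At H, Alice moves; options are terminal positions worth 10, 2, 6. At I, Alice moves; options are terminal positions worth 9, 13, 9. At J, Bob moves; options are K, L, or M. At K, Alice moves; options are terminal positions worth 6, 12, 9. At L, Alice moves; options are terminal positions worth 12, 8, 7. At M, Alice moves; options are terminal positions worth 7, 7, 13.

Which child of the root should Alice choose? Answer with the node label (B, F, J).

C (Alice): max(6, 3, 10) = 10
D (Alice): max(12, 1, 11) = 12
E (Alice): max(13, 2, 7) = 13
B (Bob): min(10, 12, 13) = 10
G (Alice): max(14, 5, 3) = 14
H (Alice): max(10, 2, 6) = 10
I (Alice): max(9, 13, 9) = 13
F (Bob): min(14, 10, 13) = 10
K (Alice): max(6, 12, 9) = 12
L (Alice): max(12, 8, 7) = 12
M (Alice): max(7, 7, 13) = 13
J (Bob): min(12, 12, 13) = 12
Root (Alice): max(10, 10, 12) = 12
Alice picks the child with the highest value: J (value 12).

J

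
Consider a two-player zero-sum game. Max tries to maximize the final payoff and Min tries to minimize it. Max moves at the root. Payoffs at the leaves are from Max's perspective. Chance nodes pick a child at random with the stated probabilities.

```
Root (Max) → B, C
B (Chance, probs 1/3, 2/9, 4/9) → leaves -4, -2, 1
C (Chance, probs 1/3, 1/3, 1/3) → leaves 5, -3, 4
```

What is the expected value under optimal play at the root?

2

B (Chance): 1/3·-4 + 2/9·-2 + 4/9·1 = -1.33
C (Chance): 1/3·5 + 1/3·-3 + 1/3·4 = 2
Root (Max): max(-1.33, 2) = 2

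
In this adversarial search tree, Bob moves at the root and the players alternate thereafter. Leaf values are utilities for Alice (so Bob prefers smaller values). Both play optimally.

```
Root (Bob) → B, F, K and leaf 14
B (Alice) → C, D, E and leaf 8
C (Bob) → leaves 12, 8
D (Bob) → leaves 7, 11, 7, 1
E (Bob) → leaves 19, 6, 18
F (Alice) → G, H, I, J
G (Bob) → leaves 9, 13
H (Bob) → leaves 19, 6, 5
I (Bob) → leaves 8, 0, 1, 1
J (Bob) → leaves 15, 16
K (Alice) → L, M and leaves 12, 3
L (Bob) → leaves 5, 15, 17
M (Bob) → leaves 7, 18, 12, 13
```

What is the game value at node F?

15

G: min(9, 13) = 9
H: min(19, 6, 5) = 5
I: min(8, 0, 1, 1) = 0
J: min(15, 16) = 15
F: max(9, 5, 0, 15) = 15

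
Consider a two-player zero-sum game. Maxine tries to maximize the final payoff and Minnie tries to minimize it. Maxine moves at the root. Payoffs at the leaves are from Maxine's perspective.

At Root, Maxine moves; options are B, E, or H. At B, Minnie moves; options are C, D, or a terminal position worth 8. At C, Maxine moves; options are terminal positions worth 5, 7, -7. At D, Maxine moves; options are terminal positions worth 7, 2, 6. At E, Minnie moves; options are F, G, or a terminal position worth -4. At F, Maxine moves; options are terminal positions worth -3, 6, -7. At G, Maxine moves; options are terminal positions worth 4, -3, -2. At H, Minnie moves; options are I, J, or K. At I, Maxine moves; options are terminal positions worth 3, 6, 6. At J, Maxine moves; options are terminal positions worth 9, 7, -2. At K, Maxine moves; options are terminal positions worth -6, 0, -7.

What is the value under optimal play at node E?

F: max(-3, 6, -7) = 6
G: max(4, -3, -2) = 4
E: min(6, 4, -4) = -4

-4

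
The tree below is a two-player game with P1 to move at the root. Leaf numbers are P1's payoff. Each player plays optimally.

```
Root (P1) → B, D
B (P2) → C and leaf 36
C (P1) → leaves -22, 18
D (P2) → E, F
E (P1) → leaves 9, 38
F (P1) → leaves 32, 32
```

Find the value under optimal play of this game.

C (P1): max(-22, 18) = 18
B (P2): min(18, 36) = 18
E (P1): max(9, 38) = 38
F (P1): max(32, 32) = 32
D (P2): min(38, 32) = 32
Root (P1): max(18, 32) = 32

32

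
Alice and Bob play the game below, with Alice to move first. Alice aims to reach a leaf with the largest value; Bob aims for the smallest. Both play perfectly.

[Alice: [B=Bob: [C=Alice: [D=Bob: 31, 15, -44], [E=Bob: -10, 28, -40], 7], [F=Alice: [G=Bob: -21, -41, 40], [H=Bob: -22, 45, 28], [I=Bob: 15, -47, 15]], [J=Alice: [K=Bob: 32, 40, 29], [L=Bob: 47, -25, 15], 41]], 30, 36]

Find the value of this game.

36

D (Bob): min(31, 15, -44) = -44
E (Bob): min(-10, 28, -40) = -40
C (Alice): max(-44, -40, 7) = 7
G (Bob): min(-21, -41, 40) = -41
H (Bob): min(-22, 45, 28) = -22
I (Bob): min(15, -47, 15) = -47
F (Alice): max(-41, -22, -47) = -22
K (Bob): min(32, 40, 29) = 29
L (Bob): min(47, -25, 15) = -25
J (Alice): max(29, -25, 41) = 41
B (Bob): min(7, -22, 41) = -22
Root (Alice): max(-22, 30, 36) = 36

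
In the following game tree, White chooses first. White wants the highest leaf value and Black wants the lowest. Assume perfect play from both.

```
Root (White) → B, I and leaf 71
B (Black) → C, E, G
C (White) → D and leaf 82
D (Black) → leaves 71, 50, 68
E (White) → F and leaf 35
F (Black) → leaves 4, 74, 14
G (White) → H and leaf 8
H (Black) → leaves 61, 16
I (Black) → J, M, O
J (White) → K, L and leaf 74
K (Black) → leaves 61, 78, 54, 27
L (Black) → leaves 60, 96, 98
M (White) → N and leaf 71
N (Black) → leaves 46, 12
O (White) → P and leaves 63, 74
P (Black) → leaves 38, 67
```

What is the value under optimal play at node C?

82

D: min(71, 50, 68) = 50
C: max(50, 82) = 82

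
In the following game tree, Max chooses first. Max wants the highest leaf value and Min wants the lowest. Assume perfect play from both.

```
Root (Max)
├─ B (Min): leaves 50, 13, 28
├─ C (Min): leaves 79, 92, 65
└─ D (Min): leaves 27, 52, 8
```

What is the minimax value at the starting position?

B (Min): min(50, 13, 28) = 13
C (Min): min(79, 92, 65) = 65
D (Min): min(27, 52, 8) = 8
Root (Max): max(13, 65, 8) = 65

65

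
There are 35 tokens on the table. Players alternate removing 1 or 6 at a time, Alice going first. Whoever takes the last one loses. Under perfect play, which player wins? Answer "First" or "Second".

i:   0  1  2  3  4  5  6  7  8  9 10 11 12 13 14 15 16 17 18 19 20 21 22 23 24 25 26 27 28 29 30 31 32 33 34 35
     W  L  W  L  W  L  W  W  L  W  L  W  L  W  W  L  W  L  W  L  W  W  L  W  L  W  L  W  W  L  W  L  W  L  W  W
Position 35 is W, so the first player wins.

First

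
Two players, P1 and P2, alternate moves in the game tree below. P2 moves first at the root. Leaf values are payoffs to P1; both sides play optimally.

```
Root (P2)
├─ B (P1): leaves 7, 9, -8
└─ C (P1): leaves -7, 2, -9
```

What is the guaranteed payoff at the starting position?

B (P1): max(7, 9, -8) = 9
C (P1): max(-7, 2, -9) = 2
Root (P2): min(9, 2) = 2

2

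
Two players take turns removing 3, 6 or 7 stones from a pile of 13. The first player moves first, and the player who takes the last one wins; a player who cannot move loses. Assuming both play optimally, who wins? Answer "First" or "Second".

i:   0  1  2  3  4  5  6  7  8  9 10 11 12 13
     L  L  L  W  W  W  W  W  W  W  L  L  L  W
Position 13 is W, so the first player wins.

First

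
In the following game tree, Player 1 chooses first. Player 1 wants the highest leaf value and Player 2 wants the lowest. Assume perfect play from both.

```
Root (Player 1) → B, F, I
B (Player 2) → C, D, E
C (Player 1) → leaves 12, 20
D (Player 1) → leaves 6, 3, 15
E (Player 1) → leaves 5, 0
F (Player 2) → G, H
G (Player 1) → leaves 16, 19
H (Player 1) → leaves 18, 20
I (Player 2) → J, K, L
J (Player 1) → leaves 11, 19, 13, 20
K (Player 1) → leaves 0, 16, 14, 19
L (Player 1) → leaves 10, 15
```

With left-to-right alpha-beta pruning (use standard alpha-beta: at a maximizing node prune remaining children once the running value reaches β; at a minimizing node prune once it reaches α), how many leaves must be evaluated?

19

C [α=-∞,β=+∞]: v=20
D [α=-∞,β=20]: v=15
E [α=-∞,β=15]: v=5
B [α=-∞,β=+∞]: v=5
G [α=5,β=+∞]: v=19
H [α=5,β=19]: v=20
F [α=5,β=+∞]: v=19
J [α=19,β=+∞]: v=20
K [α=19,β=20]: v=19
I [α=19,β=+∞]: v=19 after child 2 ≤ α → α-cutoff, skip 1
Root [α=-∞,β=+∞]: v=19
Leaves evaluated: 19 of 21.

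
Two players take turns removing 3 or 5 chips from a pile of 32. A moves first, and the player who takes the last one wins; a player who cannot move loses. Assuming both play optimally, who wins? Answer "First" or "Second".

Compute winning (W) and losing (L) positions by backward induction:
i:   0  1  2  3  4  5  6  7  8  9 10 11 12 13 14 15 16 17 18 19 20 21 22 23 24 25 26 27 28 29 30 31 32
     L  L  L  W  W  W  W  W  L  L  L  W  W  W  W  W  L  L  L  W  W  W  W  W  L  L  L  W  W  W  W  W  L
Position 32 is L, so the second player wins.

Second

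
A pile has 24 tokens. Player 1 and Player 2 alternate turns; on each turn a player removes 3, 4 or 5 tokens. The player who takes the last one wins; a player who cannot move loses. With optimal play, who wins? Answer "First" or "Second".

W/L table (W = player to move can force a win):
i:   0  1  2  3  4  5  6  7  8  9 10 11 12 13 14 15 16 17 18 19 20 21 22 23 24
     L  L  L  W  W  W  W  W  L  L  L  W  W  W  W  W  L  L  L  W  W  W  W  W  L
Position 24 is L, so the second player wins.

Second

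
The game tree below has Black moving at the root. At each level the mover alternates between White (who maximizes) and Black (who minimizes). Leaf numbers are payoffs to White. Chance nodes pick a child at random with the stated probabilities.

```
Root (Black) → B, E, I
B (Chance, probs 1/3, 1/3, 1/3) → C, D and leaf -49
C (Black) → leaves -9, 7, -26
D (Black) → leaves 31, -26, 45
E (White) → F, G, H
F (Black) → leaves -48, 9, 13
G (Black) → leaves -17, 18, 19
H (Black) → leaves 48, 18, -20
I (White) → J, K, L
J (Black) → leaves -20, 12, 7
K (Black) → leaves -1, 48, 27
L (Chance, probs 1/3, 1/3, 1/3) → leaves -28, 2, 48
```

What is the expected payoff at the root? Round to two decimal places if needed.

-33.67

C (Black): min(-9, 7, -26) = -26
D (Black): min(31, -26, 45) = -26
B (Chance): 1/3·-26 + 1/3·-26 + 1/3·-49 = -33.67
F (Black): min(-48, 9, 13) = -48
G (Black): min(-17, 18, 19) = -17
H (Black): min(48, 18, -20) = -20
E (White): max(-48, -17, -20) = -17
J (Black): min(-20, 12, 7) = -20
K (Black): min(-1, 48, 27) = -1
L (Chance): 1/3·-28 + 1/3·2 + 1/3·48 = 7.33
I (White): max(-20, -1, 7.33) = 7.33
Root (Black): min(-33.67, -17, 7.33) = -33.67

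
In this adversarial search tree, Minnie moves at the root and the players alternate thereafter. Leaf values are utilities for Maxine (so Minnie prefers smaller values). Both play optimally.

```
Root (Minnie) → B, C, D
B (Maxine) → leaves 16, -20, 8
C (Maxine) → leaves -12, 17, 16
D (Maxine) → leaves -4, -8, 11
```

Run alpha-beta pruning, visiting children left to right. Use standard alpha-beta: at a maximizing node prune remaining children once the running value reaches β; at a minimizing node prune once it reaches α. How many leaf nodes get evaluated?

8

B [α=-∞,β=+∞]: v=16
C [α=-∞,β=16]: v=17 after child 2 ≥ β → β-cutoff, skip 1
D [α=-∞,β=16]: v=11
Root [α=-∞,β=+∞]: v=11
Leaves evaluated: 8 of 9.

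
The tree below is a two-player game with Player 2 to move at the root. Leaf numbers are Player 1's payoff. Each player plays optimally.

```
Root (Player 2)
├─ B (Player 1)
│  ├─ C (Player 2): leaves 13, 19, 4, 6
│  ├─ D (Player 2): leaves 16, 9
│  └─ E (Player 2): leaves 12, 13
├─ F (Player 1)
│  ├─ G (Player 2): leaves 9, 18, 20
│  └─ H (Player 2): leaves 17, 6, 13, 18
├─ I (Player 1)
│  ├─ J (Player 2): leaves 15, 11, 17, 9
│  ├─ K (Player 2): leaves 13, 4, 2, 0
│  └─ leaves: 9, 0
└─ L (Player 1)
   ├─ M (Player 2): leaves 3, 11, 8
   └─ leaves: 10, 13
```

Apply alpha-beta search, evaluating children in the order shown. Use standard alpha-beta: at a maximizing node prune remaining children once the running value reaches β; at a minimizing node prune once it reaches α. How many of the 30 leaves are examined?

21

C [α=-∞,β=+∞]: v=4
D [α=4,β=+∞]: v=9
E [α=9,β=+∞]: v=12
B [α=-∞,β=+∞]: v=12
G [α=-∞,β=12]: v=9
H [α=9,β=12]: v=6 after child 2 ≤ α → α-cutoff, skip 2
F [α=-∞,β=12]: v=9
J [α=-∞,β=9]: v=9
I [α=-∞,β=9]: v=9 after child 1 ≥ β → β-cutoff, skip 3
M [α=-∞,β=9]: v=3
L [α=-∞,β=9]: v=10 after child 2 ≥ β → β-cutoff, skip 1
Root [α=-∞,β=+∞]: v=9
Leaves evaluated: 21 of 30.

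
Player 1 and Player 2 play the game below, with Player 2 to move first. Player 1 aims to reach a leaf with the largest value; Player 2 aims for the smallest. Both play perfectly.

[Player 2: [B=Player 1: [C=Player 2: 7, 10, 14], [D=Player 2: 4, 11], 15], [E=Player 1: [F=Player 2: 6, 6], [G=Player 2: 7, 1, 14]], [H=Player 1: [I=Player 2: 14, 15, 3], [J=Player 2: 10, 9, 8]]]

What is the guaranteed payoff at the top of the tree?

C (Player 2): min(7, 10, 14) = 7
D (Player 2): min(4, 11) = 4
B (Player 1): max(7, 4, 15) = 15
F (Player 2): min(6, 6) = 6
G (Player 2): min(7, 1, 14) = 1
E (Player 1): max(6, 1) = 6
I (Player 2): min(14, 15, 3) = 3
J (Player 2): min(10, 9, 8) = 8
H (Player 1): max(3, 8) = 8
Root (Player 2): min(15, 6, 8) = 6

6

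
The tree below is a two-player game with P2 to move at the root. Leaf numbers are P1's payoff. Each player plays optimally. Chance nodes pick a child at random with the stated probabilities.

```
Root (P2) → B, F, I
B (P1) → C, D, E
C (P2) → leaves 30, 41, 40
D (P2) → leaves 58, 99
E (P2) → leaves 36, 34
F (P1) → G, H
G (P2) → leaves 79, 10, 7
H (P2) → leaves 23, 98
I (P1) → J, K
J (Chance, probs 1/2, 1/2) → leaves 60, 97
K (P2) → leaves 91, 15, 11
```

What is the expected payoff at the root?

23

C (P2): min(30, 41, 40) = 30
D (P2): min(58, 99) = 58
E (P2): min(36, 34) = 34
B (P1): max(30, 58, 34) = 58
G (P2): min(79, 10, 7) = 7
H (P2): min(23, 98) = 23
F (P1): max(7, 23) = 23
J (Chance): 1/2·60 + 1/2·97 = 78.5
K (P2): min(91, 15, 11) = 11
I (P1): max(78.5, 11) = 78.5
Root (P2): min(58, 23, 78.5) = 23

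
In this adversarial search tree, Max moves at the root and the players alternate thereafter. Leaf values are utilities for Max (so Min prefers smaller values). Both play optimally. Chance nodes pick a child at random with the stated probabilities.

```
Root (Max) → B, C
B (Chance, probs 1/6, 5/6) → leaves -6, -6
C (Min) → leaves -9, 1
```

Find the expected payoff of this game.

B (Chance): 1/6·-6 + 5/6·-6 = -6
C (Min): min(-9, 1) = -9
Root (Max): max(-6, -9) = -6

-6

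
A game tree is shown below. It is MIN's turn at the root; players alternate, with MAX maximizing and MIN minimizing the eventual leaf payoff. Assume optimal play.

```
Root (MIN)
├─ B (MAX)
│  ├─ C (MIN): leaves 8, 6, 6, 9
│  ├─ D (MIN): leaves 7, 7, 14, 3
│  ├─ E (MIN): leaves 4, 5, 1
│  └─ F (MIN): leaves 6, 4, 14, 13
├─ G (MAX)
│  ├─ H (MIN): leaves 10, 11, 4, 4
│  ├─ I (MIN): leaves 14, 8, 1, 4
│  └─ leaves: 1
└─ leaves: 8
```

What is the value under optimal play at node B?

6

C: min(8, 6, 6, 9) = 6
D: min(7, 7, 14, 3) = 3
E: min(4, 5, 1) = 1
F: min(6, 4, 14, 13) = 4
B: max(6, 3, 1, 4) = 6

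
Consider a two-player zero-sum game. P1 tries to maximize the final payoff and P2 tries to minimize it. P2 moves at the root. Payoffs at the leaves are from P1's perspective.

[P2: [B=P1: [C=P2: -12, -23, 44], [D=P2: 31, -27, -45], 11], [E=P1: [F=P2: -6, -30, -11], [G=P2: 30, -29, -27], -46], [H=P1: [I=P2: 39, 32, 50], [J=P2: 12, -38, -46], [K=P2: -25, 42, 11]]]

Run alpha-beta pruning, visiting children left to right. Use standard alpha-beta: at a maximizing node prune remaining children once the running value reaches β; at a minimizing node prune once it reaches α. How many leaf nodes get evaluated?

C [α=-∞,β=+∞]: v=-23
D [α=-23,β=+∞]: v=-27 after child 2 ≤ α → α-cutoff, skip 1
B [α=-∞,β=+∞]: v=11
F [α=-∞,β=11]: v=-30
G [α=-30,β=11]: v=-29
E [α=-∞,β=11]: v=-29
I [α=-∞,β=-29]: v=32
H [α=-∞,β=-29]: v=32 after child 1 ≥ β → β-cutoff, skip 2
Root [α=-∞,β=+∞]: v=-29
Leaves evaluated: 16 of 23.

16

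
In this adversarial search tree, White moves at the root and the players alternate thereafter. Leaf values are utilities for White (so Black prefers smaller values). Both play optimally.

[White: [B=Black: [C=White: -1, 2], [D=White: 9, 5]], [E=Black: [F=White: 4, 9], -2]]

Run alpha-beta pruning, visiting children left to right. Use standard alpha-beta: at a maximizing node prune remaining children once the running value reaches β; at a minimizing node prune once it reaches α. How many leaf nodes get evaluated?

6

C [α=-∞,β=+∞]: v=2
D [α=-∞,β=2]: v=9 after child 1 ≥ β → β-cutoff, skip 1
B [α=-∞,β=+∞]: v=2
F [α=2,β=+∞]: v=9
E [α=2,β=+∞]: v=-2
Root [α=-∞,β=+∞]: v=2
Leaves evaluated: 6 of 7.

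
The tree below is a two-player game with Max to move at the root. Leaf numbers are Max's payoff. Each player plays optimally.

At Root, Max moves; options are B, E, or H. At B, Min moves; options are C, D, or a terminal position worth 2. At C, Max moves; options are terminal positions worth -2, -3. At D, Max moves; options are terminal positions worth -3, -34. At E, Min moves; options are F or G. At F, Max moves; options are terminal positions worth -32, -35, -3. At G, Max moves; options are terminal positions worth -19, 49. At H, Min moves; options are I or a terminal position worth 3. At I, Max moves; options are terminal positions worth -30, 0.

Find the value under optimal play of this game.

0

C (Max): max(-2, -3) = -2
D (Max): max(-3, -34) = -3
B (Min): min(-2, -3, 2) = -3
F (Max): max(-32, -35, -3) = -3
G (Max): max(-19, 49) = 49
E (Min): min(-3, 49) = -3
I (Max): max(-30, 0) = 0
H (Min): min(0, 3) = 0
Root (Max): max(-3, -3, 0) = 0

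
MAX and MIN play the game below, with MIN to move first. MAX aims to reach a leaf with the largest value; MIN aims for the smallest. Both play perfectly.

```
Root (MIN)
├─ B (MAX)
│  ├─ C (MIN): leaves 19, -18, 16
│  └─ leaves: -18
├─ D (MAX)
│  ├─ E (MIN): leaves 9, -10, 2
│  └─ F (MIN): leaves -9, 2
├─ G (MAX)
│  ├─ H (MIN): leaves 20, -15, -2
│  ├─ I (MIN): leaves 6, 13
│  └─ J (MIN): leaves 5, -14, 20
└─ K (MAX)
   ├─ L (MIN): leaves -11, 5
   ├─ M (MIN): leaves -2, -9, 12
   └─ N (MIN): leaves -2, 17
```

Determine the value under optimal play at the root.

C (MIN): min(19, -18, 16) = -18
B (MAX): max(-18, -18) = -18
E (MIN): min(9, -10, 2) = -10
F (MIN): min(-9, 2) = -9
D (MAX): max(-10, -9) = -9
H (MIN): min(20, -15, -2) = -15
I (MIN): min(6, 13) = 6
J (MIN): min(5, -14, 20) = -14
G (MAX): max(-15, 6, -14) = 6
L (MIN): min(-11, 5) = -11
M (MIN): min(-2, -9, 12) = -9
N (MIN): min(-2, 17) = -2
K (MAX): max(-11, -9, -2) = -2
Root (MIN): min(-18, -9, 6, -2) = -18

-18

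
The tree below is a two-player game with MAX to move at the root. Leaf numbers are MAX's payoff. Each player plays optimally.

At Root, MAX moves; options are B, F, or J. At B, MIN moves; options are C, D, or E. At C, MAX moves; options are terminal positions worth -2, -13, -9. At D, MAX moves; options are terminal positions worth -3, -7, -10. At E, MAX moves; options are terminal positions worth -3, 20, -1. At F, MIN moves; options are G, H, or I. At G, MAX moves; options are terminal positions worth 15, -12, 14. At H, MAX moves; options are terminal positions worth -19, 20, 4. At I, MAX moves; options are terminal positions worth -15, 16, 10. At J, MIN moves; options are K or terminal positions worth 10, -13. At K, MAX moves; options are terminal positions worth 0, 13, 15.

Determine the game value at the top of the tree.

C (MAX): max(-2, -13, -9) = -2
D (MAX): max(-3, -7, -10) = -3
E (MAX): max(-3, 20, -1) = 20
B (MIN): min(-2, -3, 20) = -3
G (MAX): max(15, -12, 14) = 15
H (MAX): max(-19, 20, 4) = 20
I (MAX): max(-15, 16, 10) = 16
F (MIN): min(15, 20, 16) = 15
K (MAX): max(0, 13, 15) = 15
J (MIN): min(15, 10, -13) = -13
Root (MAX): max(-3, 15, -13) = 15

15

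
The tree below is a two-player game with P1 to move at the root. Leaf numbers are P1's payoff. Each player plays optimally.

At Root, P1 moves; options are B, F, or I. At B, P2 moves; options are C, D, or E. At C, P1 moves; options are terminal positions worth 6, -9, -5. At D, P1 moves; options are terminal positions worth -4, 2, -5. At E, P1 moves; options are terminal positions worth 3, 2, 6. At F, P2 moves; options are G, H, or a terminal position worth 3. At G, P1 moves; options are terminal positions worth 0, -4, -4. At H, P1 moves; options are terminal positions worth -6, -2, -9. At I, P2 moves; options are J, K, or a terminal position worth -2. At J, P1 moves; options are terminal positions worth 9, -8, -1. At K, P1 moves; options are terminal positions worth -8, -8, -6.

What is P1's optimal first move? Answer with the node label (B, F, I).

C (P1): max(6, -9, -5) = 6
D (P1): max(-4, 2, -5) = 2
E (P1): max(3, 2, 6) = 6
B (P2): min(6, 2, 6) = 2
G (P1): max(0, -4, -4) = 0
H (P1): max(-6, -2, -9) = -2
F (P2): min(0, -2, 3) = -2
J (P1): max(9, -8, -1) = 9
K (P1): max(-8, -8, -6) = -6
I (P2): min(9, -6, -2) = -6
Root (P1): max(2, -2, -6) = 2
P1 picks the child with the highest value: B (value 2).

B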